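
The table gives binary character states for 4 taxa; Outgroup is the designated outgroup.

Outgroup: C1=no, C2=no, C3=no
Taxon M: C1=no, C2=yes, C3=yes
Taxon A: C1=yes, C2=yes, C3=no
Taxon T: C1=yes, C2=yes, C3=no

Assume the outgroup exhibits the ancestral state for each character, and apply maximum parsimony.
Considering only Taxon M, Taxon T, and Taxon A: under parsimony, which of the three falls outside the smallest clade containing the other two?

The outgroup has state 'no' for every character, so 'yes' is the derived state throughout.
C1 (derived state 'yes') is shared by Taxon A and Taxon T — a synapomorphy uniting that clade.
C2 (derived state 'yes') is shared by all ingroup taxa — unites the whole ingroup.
C3: derived state 'yes' in Taxon M only — an autapomorphy, so it tells us nothing about relationships among taxa.
Most parsimonious ingroup topology: (Taxon M,(Taxon A,Taxon T)).
Taxon T and Taxon A share a more recent common ancestor with each other than either does with Taxon M, so Taxon M is the least closely related of the three.

Taxon M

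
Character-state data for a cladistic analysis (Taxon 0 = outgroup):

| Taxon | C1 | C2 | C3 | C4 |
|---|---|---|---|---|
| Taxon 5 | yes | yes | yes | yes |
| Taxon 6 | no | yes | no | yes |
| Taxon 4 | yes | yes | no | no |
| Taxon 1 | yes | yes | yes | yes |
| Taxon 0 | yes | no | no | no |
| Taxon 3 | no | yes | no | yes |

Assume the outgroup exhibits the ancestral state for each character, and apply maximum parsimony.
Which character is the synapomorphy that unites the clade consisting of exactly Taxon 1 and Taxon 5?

Character polarity is set by the outgroup: the derived state is whichever differs from the outgroup's state, so for C1 the derived state is 'no', and for the remaining characters it is 'yes'.
C1: derived state 'no' in Taxon 3 and Taxon 6 only — synapomorphy for {Taxon 3, Taxon 6}.
All ingroup taxa share the derived state 'yes' for C2; it defines the ingroup but does not resolve relationships within it.
C3 (derived state 'yes') is shared by Taxon 1 and Taxon 5 — a synapomorphy uniting that clade.
C4: derived state 'yes' in Taxon 1, Taxon 3, Taxon 5, and Taxon 6 only — synapomorphy for {Taxon 1, Taxon 3, Taxon 5, Taxon 6}.
Most parsimonious ingroup topology: (((Taxon 5,Taxon 1),(Taxon 6,Taxon 3)),Taxon 4).
The clade {Taxon 1, Taxon 5} is supported by C3: its derived state 'yes' occurs in exactly those taxa and in no other taxon (including the outgroup).

C3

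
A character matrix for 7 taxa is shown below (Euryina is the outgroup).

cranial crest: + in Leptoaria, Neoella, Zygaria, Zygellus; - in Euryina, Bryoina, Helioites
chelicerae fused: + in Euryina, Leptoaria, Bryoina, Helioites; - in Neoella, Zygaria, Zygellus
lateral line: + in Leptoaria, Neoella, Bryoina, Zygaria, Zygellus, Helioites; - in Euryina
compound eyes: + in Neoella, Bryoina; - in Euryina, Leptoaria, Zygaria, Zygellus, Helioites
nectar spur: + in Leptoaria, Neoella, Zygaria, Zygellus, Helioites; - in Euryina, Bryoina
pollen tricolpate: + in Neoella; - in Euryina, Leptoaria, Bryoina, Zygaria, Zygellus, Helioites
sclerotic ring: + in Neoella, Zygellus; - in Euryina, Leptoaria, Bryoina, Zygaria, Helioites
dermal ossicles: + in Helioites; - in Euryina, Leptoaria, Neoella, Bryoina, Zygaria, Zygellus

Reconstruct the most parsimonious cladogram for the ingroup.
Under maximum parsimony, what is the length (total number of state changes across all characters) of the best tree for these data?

9

Character polarity is set by the outgroup: the derived state is whichever differs from the outgroup's state, so for chelicerae fused the derived state is '-', and for the remaining characters it is '+'.
cranial crest: derived state '+' in Leptoaria, Neoella, Zygaria, and Zygellus only — synapomorphy for {Leptoaria, Neoella, Zygaria, Zygellus}.
chelicerae fused (derived state '-') is shared by Neoella, Zygaria, and Zygellus — a synapomorphy uniting that clade.
All ingroup taxa share the derived state '+' for lateral line; it defines the ingroup but does not resolve relationships within it.
compound eyes (state '+') occurs in Bryoina and Neoella but conflicts with the nesting implied by the other characters — most parsimoniously interpreted as homoplasy.
Only Helioites, Leptoaria, Neoella, Zygaria, and Zygellus show the derived state '+' for nectar spur, supporting them as a clade.
pollen tricolpate: derived state '+' in Neoella only — an autapomorphy, so it tells us nothing about relationships among taxa.
Only Neoella and Zygellus show the derived state '+' for sclerotic ring, supporting them as a clade.
dermal ossicles (derived state '+') is unique to Helioites (autapomorphy; uninformative for grouping).
Most parsimonious ingroup topology: (Bryoina,((((Neoella,Zygellus),Zygaria),Leptoaria),Helioites)).
Changes per character on this tree: cranial crest: 1; chelicerae fused: 1; lateral line: 1; compound eyes: 2; nectar spur: 1; pollen tricolpate: 1; sclerotic ring: 1; dermal ossicles: 1.
Total = 9.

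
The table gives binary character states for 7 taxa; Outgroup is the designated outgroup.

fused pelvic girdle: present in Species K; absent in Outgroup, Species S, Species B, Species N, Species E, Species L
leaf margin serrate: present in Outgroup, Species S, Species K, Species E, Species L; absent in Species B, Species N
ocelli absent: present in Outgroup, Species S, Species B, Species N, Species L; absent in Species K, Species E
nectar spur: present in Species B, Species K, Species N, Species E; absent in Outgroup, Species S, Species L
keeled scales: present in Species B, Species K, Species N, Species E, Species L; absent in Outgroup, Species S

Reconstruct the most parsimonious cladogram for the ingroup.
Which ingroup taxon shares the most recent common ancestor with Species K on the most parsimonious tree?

Character polarity is set by the outgroup: the derived state is whichever differs from the outgroup's state, so for leaf margin serrate, ocelli absent the derived state is 'absent', and for the remaining characters it is 'present'.
fused pelvic girdle (derived state 'present') is unique to Species K (autapomorphy; uninformative for grouping).
Only Species B and Species N show the derived state 'absent' for leaf margin serrate, supporting them as a clade.
ocelli absent (derived state 'absent') is shared by Species E and Species K — a synapomorphy uniting that clade.
nectar spur (derived state 'present') is shared by Species B, Species E, Species K, and Species N — a synapomorphy uniting that clade.
Only Species B, Species E, Species K, Species L, and Species N show the derived state 'present' for keeled scales, supporting them as a clade.
Most parsimonious ingroup topology: (Species S,(((Species B,Species N),(Species K,Species E)),Species L)).
Species K and Species E form a cherry on this tree, so they are sister taxa.

Species E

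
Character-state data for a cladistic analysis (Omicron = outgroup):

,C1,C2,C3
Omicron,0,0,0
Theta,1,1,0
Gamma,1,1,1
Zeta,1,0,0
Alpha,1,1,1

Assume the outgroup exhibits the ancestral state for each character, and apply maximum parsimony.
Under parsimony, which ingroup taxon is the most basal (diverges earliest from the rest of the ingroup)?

Zeta

The outgroup has state '0' for every character, so '1' is the derived state throughout.
All ingroup taxa share the derived state '1' for C1; it defines the ingroup but does not resolve relationships within it.
Only Alpha, Gamma, and Theta show the derived state '1' for C2, supporting them as a clade.
C3: derived state '1' in Alpha and Gamma only — synapomorphy for {Alpha, Gamma}.
Most parsimonious ingroup topology: ((Theta,(Gamma,Alpha)),Zeta).
Zeta is sister to the clade containing all other ingroup taxa, so it is the earliest-diverging (most basal) ingroup lineage.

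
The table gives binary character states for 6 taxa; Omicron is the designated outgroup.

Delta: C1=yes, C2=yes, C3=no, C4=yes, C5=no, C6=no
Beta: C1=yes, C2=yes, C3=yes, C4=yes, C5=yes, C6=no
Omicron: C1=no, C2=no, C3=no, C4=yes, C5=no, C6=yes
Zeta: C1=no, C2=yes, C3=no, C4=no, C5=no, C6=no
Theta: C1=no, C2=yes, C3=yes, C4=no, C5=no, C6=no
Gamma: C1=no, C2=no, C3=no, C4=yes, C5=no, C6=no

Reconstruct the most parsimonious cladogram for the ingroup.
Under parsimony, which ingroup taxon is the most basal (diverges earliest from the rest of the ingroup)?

Gamma

Character polarity is set by the outgroup: the derived state is whichever differs from the outgroup's state, so for C4, C6 the derived state is 'no', and for the remaining characters it is 'yes'.
C1: derived state 'yes' in Beta and Delta only — synapomorphy for {Beta, Delta}.
Only Beta, Delta, Theta, and Zeta show the derived state 'yes' for C2, supporting them as a clade.
C3 (state 'yes') occurs in Beta and Theta but conflicts with the nesting implied by the other characters — most parsimoniously interpreted as homoplasy.
C4 (derived state 'no') is shared by Theta and Zeta — a synapomorphy uniting that clade.
C5: derived state 'yes' in Beta only — an autapomorphy, so it tells us nothing about relationships among taxa.
C6 (derived state 'no') is shared by all ingroup taxa — unites the whole ingroup.
Most parsimonious ingroup topology: (((Zeta,Theta),(Delta,Beta)),Gamma).
Gamma is sister to the clade containing all other ingroup taxa, so it is the earliest-diverging (most basal) ingroup lineage.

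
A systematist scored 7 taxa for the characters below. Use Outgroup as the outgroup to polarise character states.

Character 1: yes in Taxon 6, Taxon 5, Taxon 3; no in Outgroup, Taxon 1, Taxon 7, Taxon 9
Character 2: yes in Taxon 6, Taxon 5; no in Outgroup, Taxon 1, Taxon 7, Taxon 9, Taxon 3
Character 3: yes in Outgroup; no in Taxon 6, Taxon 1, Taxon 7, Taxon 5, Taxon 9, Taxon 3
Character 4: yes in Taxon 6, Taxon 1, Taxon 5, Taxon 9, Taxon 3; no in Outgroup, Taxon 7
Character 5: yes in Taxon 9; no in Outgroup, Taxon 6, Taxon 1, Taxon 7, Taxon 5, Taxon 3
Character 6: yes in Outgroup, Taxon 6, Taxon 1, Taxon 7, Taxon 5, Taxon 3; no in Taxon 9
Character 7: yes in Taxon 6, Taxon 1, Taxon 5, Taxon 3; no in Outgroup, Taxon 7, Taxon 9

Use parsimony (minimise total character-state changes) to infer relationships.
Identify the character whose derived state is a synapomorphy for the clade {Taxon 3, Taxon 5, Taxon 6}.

Character polarity is set by the outgroup: the derived state is whichever differs from the outgroup's state, so for Character 3, Character 6 the derived state is 'no', and for the remaining characters it is 'yes'.
Only Taxon 3, Taxon 5, and Taxon 6 show the derived state 'yes' for Character 1, supporting them as a clade.
Only Taxon 5 and Taxon 6 show the derived state 'yes' for Character 2, supporting them as a clade.
Character 3 (derived state 'no') is shared by all ingroup taxa — unites the whole ingroup.
Character 4 (derived state 'yes') is shared by Taxon 1, Taxon 3, Taxon 5, Taxon 6, and Taxon 9 — a synapomorphy uniting that clade.
Character 5 (derived state 'yes') is unique to Taxon 9 (autapomorphy; uninformative for grouping).
Character 6: derived state 'no' in Taxon 9 only — an autapomorphy, so it tells us nothing about relationships among taxa.
Character 7 (derived state 'yes') is shared by Taxon 1, Taxon 3, Taxon 5, and Taxon 6 — a synapomorphy uniting that clade.
Most parsimonious ingroup topology: (((((Taxon 6,Taxon 5),Taxon 3),Taxon 1),Taxon 9),Taxon 7).
The clade {Taxon 3, Taxon 5, Taxon 6} is supported by Character 1: its derived state 'yes' occurs in exactly those taxa and in no other taxon (including the outgroup).

Character 1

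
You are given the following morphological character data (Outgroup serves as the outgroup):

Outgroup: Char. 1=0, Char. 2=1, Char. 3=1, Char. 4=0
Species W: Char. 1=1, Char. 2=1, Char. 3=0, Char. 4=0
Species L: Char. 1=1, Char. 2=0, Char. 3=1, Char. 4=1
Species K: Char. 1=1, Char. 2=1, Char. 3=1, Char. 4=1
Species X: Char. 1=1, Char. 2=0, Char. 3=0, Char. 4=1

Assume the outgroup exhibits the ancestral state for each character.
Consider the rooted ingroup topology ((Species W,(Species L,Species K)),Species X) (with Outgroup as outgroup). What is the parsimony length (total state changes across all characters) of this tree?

Map each character onto ((Species W,(Species L,Species K)),Species X) (rooted by Outgroup) and count the minimum state changes it requires (Fitch parsimony):
Char. 1: 1; Char. 2: 2; Char. 3: 2; Char. 4: 2.
Total tree length = 7.

7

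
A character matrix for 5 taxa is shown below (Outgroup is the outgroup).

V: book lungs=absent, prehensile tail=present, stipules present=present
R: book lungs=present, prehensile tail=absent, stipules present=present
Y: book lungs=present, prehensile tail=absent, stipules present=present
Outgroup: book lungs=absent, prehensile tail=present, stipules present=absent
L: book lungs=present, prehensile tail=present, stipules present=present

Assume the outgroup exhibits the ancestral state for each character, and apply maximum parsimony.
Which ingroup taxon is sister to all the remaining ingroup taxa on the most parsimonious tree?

V

Character polarity is set by the outgroup: the derived state is whichever differs from the outgroup's state, so for prehensile tail the derived state is 'absent', and for the remaining characters it is 'present'.
book lungs (derived state 'present') is shared by L, R, and Y — a synapomorphy uniting that clade.
prehensile tail (derived state 'absent') is shared by R and Y — a synapomorphy uniting that clade.
stipules present (derived state 'present') is shared by all ingroup taxa — unites the whole ingroup.
Most parsimonious ingroup topology: (((Y,R),L),V).
V is sister to the clade containing all other ingroup taxa, so it is the earliest-diverging (most basal) ingroup lineage.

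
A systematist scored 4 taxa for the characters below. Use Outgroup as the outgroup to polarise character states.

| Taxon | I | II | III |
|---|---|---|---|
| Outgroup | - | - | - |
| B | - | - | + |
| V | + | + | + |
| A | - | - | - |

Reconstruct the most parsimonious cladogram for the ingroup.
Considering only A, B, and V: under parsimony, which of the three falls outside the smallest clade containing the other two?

The outgroup has state '-' for every character, so '+' is the derived state throughout.
I (derived state '+') is unique to V (autapomorphy; uninformative for grouping).
II: derived state '+' in V only — an autapomorphy, so it tells us nothing about relationships among taxa.
III: derived state '+' in B and V only — synapomorphy for {B, V}.
Most parsimonious ingroup topology: ((B,V),A).
B and V share a more recent common ancestor with each other than either does with A, so A is the least closely related of the three.

A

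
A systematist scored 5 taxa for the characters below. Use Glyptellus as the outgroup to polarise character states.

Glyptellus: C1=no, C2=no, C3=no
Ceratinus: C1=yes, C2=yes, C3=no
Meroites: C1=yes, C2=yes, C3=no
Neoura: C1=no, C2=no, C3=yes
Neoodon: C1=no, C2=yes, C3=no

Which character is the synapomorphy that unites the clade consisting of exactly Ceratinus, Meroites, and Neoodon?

C2

The outgroup has state 'no' for every character, so 'yes' is the derived state throughout.
C1: derived state 'yes' in Ceratinus and Meroites only — synapomorphy for {Ceratinus, Meroites}.
C2: derived state 'yes' in Ceratinus, Meroites, and Neoodon only — synapomorphy for {Ceratinus, Meroites, Neoodon}.
C3: derived state 'yes' in Neoura only — an autapomorphy, so it tells us nothing about relationships among taxa.
Most parsimonious ingroup topology: (((Ceratinus,Meroites),Neoodon),Neoura).
The clade {Ceratinus, Meroites, Neoodon} is supported by C2: its derived state 'yes' occurs in exactly those taxa and in no other taxon (including the outgroup).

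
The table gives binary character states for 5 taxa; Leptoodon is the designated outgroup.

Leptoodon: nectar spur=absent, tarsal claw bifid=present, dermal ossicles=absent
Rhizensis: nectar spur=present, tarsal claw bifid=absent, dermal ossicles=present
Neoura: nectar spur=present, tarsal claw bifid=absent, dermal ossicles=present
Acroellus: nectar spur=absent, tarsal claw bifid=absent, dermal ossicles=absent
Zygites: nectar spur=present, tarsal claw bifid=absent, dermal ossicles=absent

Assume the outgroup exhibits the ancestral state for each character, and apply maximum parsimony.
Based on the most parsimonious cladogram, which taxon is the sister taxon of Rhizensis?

Neoura

Character polarity is set by the outgroup: the derived state is whichever differs from the outgroup's state, so for tarsal claw bifid the derived state is 'absent', and for the remaining characters it is 'present'.
nectar spur: derived state 'present' in Neoura, Rhizensis, and Zygites only — synapomorphy for {Neoura, Rhizensis, Zygites}.
All ingroup taxa share the derived state 'absent' for tarsal claw bifid; it defines the ingroup but does not resolve relationships within it.
Only Neoura and Rhizensis show the derived state 'present' for dermal ossicles, supporting them as a clade.
Most parsimonious ingroup topology: (((Rhizensis,Neoura),Zygites),Acroellus).
Rhizensis and Neoura form a cherry on this tree, so they are sister taxa.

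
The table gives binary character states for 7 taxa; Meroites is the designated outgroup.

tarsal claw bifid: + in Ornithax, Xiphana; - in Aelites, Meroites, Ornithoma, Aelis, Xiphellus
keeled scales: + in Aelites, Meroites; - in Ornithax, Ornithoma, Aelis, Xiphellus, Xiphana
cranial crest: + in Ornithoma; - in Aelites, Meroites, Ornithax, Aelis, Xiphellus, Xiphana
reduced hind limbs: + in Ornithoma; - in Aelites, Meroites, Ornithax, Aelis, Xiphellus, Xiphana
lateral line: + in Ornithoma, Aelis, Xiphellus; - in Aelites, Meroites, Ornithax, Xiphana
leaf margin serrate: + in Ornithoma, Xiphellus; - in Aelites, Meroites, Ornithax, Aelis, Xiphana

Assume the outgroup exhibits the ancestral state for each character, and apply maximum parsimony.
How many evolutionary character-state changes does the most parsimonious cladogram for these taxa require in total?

6

Character polarity is set by the outgroup: the derived state is whichever differs from the outgroup's state, so for keeled scales the derived state is '-', and for the remaining characters it is '+'.
tarsal claw bifid: derived state '+' in Ornithax and Xiphana only — synapomorphy for {Ornithax, Xiphana}.
Only Aelis, Ornithax, Ornithoma, Xiphana, and Xiphellus show the derived state '-' for keeled scales, supporting them as a clade.
cranial crest: derived state '+' in Ornithoma only — an autapomorphy, so it tells us nothing about relationships among taxa.
reduced hind limbs (derived state '+') is unique to Ornithoma (autapomorphy; uninformative for grouping).
lateral line: derived state '+' in Aelis, Ornithoma, and Xiphellus only — synapomorphy for {Aelis, Ornithoma, Xiphellus}.
Only Ornithoma and Xiphellus show the derived state '+' for leaf margin serrate, supporting them as a clade.
Most parsimonious ingroup topology: (((Ornithax,Xiphana),(Aelis,(Xiphellus,Ornithoma))),Aelites).
Changes per character on this tree: tarsal claw bifid: 1; keeled scales: 1; cranial crest: 1; reduced hind limbs: 1; lateral line: 1; leaf margin serrate: 1.
Total = 6.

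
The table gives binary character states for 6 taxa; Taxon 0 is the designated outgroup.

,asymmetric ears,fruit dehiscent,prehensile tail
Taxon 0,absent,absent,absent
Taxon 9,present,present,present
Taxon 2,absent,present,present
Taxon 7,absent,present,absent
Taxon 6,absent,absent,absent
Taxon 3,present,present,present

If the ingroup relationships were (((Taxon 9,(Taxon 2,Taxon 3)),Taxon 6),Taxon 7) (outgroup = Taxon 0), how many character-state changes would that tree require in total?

5

Map each character onto (((Taxon 9,(Taxon 2,Taxon 3)),Taxon 6),Taxon 7) (rooted by Taxon 0) and count the minimum state changes it requires (Fitch parsimony):
asymmetric ears: 2; fruit dehiscent: 2; prehensile tail: 1.
Total tree length = 5.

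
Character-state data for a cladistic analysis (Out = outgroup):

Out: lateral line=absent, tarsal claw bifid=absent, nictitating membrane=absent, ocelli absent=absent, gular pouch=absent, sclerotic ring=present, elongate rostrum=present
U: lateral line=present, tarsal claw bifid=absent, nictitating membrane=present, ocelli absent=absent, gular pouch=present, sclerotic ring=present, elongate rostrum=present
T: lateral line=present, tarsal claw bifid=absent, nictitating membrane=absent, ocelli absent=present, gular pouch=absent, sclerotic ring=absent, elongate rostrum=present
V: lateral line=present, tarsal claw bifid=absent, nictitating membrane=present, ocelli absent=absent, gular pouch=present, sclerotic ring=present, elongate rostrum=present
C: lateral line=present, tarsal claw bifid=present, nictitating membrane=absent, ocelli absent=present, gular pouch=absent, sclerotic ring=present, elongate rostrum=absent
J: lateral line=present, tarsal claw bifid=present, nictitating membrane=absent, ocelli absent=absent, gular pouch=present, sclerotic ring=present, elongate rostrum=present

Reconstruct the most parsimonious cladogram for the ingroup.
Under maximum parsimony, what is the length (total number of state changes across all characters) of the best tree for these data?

8

Character polarity is set by the outgroup: the derived state is whichever differs from the outgroup's state, so for sclerotic ring, elongate rostrum the derived state is 'absent', and for the remaining characters it is 'present'.
lateral line (derived state 'present') is shared by all ingroup taxa — unites the whole ingroup.
tarsal claw bifid groups C and J, which is incompatible with the clades supported by the remaining characters; treating it as convergent (homoplasy) costs fewer steps than any alternative tree.
Only U and V show the derived state 'present' for nictitating membrane, supporting them as a clade.
ocelli absent (derived state 'present') is shared by C and T — a synapomorphy uniting that clade.
Only J, U, and V show the derived state 'present' for gular pouch, supporting them as a clade.
sclerotic ring (derived state 'absent') is unique to T (autapomorphy; uninformative for grouping).
elongate rostrum: derived state 'absent' in C only — an autapomorphy, so it tells us nothing about relationships among taxa.
Most parsimonious ingroup topology: (((U,V),J),(T,C)).
Changes per character on this tree: lateral line: 1; tarsal claw bifid: 2; nictitating membrane: 1; ocelli absent: 1; gular pouch: 1; sclerotic ring: 1; elongate rostrum: 1.
Total = 8.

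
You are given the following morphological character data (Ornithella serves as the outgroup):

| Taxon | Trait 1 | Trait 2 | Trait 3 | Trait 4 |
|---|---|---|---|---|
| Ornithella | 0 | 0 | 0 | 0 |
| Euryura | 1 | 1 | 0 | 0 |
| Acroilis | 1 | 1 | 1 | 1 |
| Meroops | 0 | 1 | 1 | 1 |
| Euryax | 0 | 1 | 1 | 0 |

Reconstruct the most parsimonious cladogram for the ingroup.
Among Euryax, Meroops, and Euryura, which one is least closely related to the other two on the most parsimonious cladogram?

The outgroup has state '0' for every character, so '1' is the derived state throughout.
Trait 1 groups Acroilis and Euryura, which is incompatible with the clades supported by the remaining characters; treating it as convergent (homoplasy) costs fewer steps than any alternative tree.
All ingroup taxa share the derived state '1' for Trait 2; it defines the ingroup but does not resolve relationships within it.
Trait 3 (derived state '1') is shared by Acroilis, Euryax, and Meroops — a synapomorphy uniting that clade.
Trait 4 (derived state '1') is shared by Acroilis and Meroops — a synapomorphy uniting that clade.
Most parsimonious ingroup topology: (Euryura,((Acroilis,Meroops),Euryax)).
Meroops and Euryax share a more recent common ancestor with each other than either does with Euryura, so Euryura is the least closely related of the three.

Euryura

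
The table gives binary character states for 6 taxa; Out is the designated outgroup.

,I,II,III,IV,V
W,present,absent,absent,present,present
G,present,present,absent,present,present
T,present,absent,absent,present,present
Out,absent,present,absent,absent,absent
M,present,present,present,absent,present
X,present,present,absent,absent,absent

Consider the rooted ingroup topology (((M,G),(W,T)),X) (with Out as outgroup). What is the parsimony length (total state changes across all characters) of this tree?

6

Map each character onto (((M,G),(W,T)),X) (rooted by Out) and count the minimum state changes it requires (Fitch parsimony):
I: 1; II: 1; III: 1; IV: 2; V: 1.
Total tree length = 6.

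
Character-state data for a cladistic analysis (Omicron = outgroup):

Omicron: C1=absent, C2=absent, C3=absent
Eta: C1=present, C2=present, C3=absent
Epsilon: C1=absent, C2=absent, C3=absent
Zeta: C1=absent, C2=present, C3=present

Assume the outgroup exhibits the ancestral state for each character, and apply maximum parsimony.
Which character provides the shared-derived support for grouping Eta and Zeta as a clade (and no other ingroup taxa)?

The outgroup has state 'absent' for every character, so 'present' is the derived state throughout.
C1 (derived state 'present') is unique to Eta (autapomorphy; uninformative for grouping).
C2: derived state 'present' in Eta and Zeta only — synapomorphy for {Eta, Zeta}.
C3 (derived state 'present') is unique to Zeta (autapomorphy; uninformative for grouping).
Most parsimonious ingroup topology: ((Eta,Zeta),Epsilon).
The clade {Eta, Zeta} is supported by C2: its derived state 'present' occurs in exactly those taxa and in no other taxon (including the outgroup).

C2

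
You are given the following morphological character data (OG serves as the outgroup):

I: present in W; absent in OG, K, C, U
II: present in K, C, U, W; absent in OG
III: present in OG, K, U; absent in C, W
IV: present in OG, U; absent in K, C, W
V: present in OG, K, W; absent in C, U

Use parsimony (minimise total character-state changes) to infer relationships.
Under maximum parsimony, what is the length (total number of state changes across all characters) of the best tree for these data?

Character polarity is set by the outgroup: the derived state is whichever differs from the outgroup's state, so for III, IV, V the derived state is 'absent', and for the remaining characters it is 'present'.
I: derived state 'present' in W only — an autapomorphy, so it tells us nothing about relationships among taxa.
All ingroup taxa share the derived state 'present' for II; it defines the ingroup but does not resolve relationships within it.
Only C and W show the derived state 'absent' for III, supporting them as a clade.
Only C, K, and W show the derived state 'absent' for IV, supporting them as a clade.
V (state 'absent') occurs in C and U but conflicts with the nesting implied by the other characters — most parsimoniously interpreted as homoplasy.
Most parsimonious ingroup topology: ((K,(C,W)),U).
Changes per character on this tree: I: 1; II: 1; III: 1; IV: 1; V: 2.
Total = 6.

6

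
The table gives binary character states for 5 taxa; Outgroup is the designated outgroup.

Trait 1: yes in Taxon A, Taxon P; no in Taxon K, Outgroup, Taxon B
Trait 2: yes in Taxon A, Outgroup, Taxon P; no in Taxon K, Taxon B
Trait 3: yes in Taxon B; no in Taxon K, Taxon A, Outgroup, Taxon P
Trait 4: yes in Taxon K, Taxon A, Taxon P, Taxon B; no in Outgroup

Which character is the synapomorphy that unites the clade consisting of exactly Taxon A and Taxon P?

Character polarity is set by the outgroup: the derived state is whichever differs from the outgroup's state, so for Trait 2 the derived state is 'no', and for the remaining characters it is 'yes'.
Trait 1: derived state 'yes' in Taxon A and Taxon P only — synapomorphy for {Taxon A, Taxon P}.
Trait 2: derived state 'no' in Taxon B and Taxon K only — synapomorphy for {Taxon B, Taxon K}.
Trait 3 (derived state 'yes') is unique to Taxon B (autapomorphy; uninformative for grouping).
All ingroup taxa share the derived state 'yes' for Trait 4; it defines the ingroup but does not resolve relationships within it.
Most parsimonious ingroup topology: ((Taxon K,Taxon B),(Taxon A,Taxon P)).
The clade {Taxon A, Taxon P} is supported by Trait 1: its derived state 'yes' occurs in exactly those taxa and in no other taxon (including the outgroup).

Trait 1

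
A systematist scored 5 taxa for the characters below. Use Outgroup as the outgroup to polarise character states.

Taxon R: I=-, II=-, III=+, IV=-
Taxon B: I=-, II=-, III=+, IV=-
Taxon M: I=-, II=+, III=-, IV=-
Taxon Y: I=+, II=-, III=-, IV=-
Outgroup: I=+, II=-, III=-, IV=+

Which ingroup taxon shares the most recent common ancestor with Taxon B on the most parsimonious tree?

Taxon R

Character polarity is set by the outgroup: the derived state is whichever differs from the outgroup's state, so for I, IV the derived state is '-', and for the remaining characters it is '+'.
I: derived state '-' in Taxon B, Taxon M, and Taxon R only — synapomorphy for {Taxon B, Taxon M, Taxon R}.
II: derived state '+' in Taxon M only — an autapomorphy, so it tells us nothing about relationships among taxa.
III (derived state '+') is shared by Taxon B and Taxon R — a synapomorphy uniting that clade.
All ingroup taxa share the derived state '-' for IV; it defines the ingroup but does not resolve relationships within it.
Most parsimonious ingroup topology: ((Taxon M,(Taxon R,Taxon B)),Taxon Y).
Taxon B and Taxon R form a cherry on this tree, so they are sister taxa.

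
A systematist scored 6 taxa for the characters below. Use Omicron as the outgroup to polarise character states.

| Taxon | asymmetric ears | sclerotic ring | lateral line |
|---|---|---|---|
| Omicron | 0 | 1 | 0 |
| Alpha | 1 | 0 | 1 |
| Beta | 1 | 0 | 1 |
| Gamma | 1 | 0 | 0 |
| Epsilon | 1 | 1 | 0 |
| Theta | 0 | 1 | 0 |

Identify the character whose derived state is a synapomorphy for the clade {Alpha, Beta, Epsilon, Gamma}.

asymmetric ears

Character polarity is set by the outgroup: the derived state is whichever differs from the outgroup's state, so for sclerotic ring the derived state is '0', and for the remaining characters it is '1'.
asymmetric ears (derived state '1') is shared by Alpha, Beta, Epsilon, and Gamma — a synapomorphy uniting that clade.
sclerotic ring (derived state '0') is shared by Alpha, Beta, and Gamma — a synapomorphy uniting that clade.
lateral line: derived state '1' in Alpha and Beta only — synapomorphy for {Alpha, Beta}.
Most parsimonious ingroup topology: ((((Beta,Alpha),Gamma),Epsilon),Theta).
The clade {Alpha, Beta, Epsilon, Gamma} is supported by asymmetric ears: its derived state '1' occurs in exactly those taxa and in no other taxon (including the outgroup).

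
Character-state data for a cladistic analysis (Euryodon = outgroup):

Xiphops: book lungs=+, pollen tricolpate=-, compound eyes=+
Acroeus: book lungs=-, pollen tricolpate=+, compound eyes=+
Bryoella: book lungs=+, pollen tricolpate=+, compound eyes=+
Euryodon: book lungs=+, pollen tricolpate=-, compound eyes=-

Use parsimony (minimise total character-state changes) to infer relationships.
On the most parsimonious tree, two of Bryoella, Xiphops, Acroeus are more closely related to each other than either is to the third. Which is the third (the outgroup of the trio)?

Character polarity is set by the outgroup: the derived state is whichever differs from the outgroup's state, so for book lungs the derived state is '-', and for the remaining characters it is '+'.
book lungs (derived state '-') is unique to Acroeus (autapomorphy; uninformative for grouping).
pollen tricolpate (derived state '+') is shared by Acroeus and Bryoella — a synapomorphy uniting that clade.
All ingroup taxa share the derived state '+' for compound eyes; it defines the ingroup but does not resolve relationships within it.
Most parsimonious ingroup topology: ((Acroeus,Bryoella),Xiphops).
Bryoella and Acroeus share a more recent common ancestor with each other than either does with Xiphops, so Xiphops is the least closely related of the three.

Xiphops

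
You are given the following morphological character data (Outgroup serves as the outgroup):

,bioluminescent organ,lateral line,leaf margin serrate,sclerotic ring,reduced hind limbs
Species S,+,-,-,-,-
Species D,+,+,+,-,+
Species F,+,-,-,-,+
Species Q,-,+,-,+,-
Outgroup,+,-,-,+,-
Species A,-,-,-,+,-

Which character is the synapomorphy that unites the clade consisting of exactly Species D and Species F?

reduced hind limbs

Character polarity is set by the outgroup: the derived state is whichever differs from the outgroup's state, so for bioluminescent organ, sclerotic ring the derived state is '-', and for the remaining characters it is '+'.
Only Species A and Species Q show the derived state '-' for bioluminescent organ, supporting them as a clade.
lateral line groups Species D and Species Q, which is incompatible with the clades supported by the remaining characters; treating it as convergent (homoplasy) costs fewer steps than any alternative tree.
leaf margin serrate: derived state '+' in Species D only — an autapomorphy, so it tells us nothing about relationships among taxa.
Only Species D, Species F, and Species S show the derived state '-' for sclerotic ring, supporting them as a clade.
reduced hind limbs (derived state '+') is shared by Species D and Species F — a synapomorphy uniting that clade.
Most parsimonious ingroup topology: ((Species A,Species Q),((Species D,Species F),Species S)).
The clade {Species D, Species F} is supported by reduced hind limbs: its derived state '+' occurs in exactly those taxa and in no other taxon (including the outgroup).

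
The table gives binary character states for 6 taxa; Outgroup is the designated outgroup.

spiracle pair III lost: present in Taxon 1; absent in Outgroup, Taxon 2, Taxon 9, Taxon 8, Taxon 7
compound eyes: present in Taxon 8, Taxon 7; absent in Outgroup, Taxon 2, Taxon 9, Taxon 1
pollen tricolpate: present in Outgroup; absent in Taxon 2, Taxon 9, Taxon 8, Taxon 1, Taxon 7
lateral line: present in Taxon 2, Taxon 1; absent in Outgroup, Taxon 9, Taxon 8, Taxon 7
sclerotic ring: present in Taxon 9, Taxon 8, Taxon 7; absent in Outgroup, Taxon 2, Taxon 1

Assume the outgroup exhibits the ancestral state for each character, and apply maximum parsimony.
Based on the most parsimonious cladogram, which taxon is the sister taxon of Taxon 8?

Taxon 7

Character polarity is set by the outgroup: the derived state is whichever differs from the outgroup's state, so for pollen tricolpate the derived state is 'absent', and for the remaining characters it is 'present'.
spiracle pair III lost (derived state 'present') is unique to Taxon 1 (autapomorphy; uninformative for grouping).
Only Taxon 7 and Taxon 8 show the derived state 'present' for compound eyes, supporting them as a clade.
All ingroup taxa share the derived state 'absent' for pollen tricolpate; it defines the ingroup but does not resolve relationships within it.
lateral line (derived state 'present') is shared by Taxon 1 and Taxon 2 — a synapomorphy uniting that clade.
sclerotic ring (derived state 'present') is shared by Taxon 7, Taxon 8, and Taxon 9 — a synapomorphy uniting that clade.
Most parsimonious ingroup topology: ((Taxon 2,Taxon 1),(Taxon 9,(Taxon 8,Taxon 7))).
Taxon 8 and Taxon 7 form a cherry on this tree, so they are sister taxa.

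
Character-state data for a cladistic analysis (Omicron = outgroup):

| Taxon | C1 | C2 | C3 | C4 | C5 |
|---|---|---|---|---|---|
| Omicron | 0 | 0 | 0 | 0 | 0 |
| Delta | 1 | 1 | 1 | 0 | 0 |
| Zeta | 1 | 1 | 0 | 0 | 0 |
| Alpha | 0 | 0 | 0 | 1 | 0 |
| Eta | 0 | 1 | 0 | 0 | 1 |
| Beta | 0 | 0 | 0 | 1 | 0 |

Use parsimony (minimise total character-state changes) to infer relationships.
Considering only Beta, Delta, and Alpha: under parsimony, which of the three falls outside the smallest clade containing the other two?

The outgroup has state '0' for every character, so '1' is the derived state throughout.
Only Delta and Zeta show the derived state '1' for C1, supporting them as a clade.
Only Delta, Eta, and Zeta show the derived state '1' for C2, supporting them as a clade.
C3 (derived state '1') is unique to Delta (autapomorphy; uninformative for grouping).
C4 (derived state '1') is shared by Alpha and Beta — a synapomorphy uniting that clade.
C5: derived state '1' in Eta only — an autapomorphy, so it tells us nothing about relationships among taxa.
Most parsimonious ingroup topology: (((Delta,Zeta),Eta),(Alpha,Beta)).
Alpha and Beta share a more recent common ancestor with each other than either does with Delta, so Delta is the least closely related of the three.

Delta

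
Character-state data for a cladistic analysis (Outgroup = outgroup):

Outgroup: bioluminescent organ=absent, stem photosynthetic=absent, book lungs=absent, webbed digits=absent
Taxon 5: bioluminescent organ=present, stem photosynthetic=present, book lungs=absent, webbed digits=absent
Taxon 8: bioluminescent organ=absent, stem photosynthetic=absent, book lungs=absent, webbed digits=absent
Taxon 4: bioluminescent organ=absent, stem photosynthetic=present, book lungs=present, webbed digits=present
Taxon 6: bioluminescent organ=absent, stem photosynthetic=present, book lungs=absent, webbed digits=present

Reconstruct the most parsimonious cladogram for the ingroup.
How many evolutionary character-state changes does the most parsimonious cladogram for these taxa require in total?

The outgroup has state 'absent' for every character, so 'present' is the derived state throughout.
bioluminescent organ (derived state 'present') is unique to Taxon 5 (autapomorphy; uninformative for grouping).
Only Taxon 4, Taxon 5, and Taxon 6 show the derived state 'present' for stem photosynthetic, supporting them as a clade.
book lungs (derived state 'present') is unique to Taxon 4 (autapomorphy; uninformative for grouping).
webbed digits: derived state 'present' in Taxon 4 and Taxon 6 only — synapomorphy for {Taxon 4, Taxon 6}.
Most parsimonious ingroup topology: ((Taxon 5,(Taxon 4,Taxon 6)),Taxon 8).
Changes per character on this tree: bioluminescent organ: 1; stem photosynthetic: 1; book lungs: 1; webbed digits: 1.
Total = 4.

4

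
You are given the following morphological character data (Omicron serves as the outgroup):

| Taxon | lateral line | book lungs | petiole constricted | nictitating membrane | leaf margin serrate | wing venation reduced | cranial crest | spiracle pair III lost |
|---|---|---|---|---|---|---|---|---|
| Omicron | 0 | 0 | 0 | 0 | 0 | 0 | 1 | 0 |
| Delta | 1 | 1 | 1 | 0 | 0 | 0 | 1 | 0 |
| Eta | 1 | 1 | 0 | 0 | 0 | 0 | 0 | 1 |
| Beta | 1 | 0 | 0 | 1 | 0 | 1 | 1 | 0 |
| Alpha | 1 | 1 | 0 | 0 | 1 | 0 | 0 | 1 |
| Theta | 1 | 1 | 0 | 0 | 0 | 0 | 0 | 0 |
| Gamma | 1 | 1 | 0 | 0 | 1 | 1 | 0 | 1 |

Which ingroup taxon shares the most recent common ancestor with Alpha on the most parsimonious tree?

Gamma

Character polarity is set by the outgroup: the derived state is whichever differs from the outgroup's state, so for cranial crest the derived state is '0', and for the remaining characters it is '1'.
lateral line (derived state '1') is shared by all ingroup taxa — unites the whole ingroup.
book lungs (derived state '1') is shared by Alpha, Delta, Eta, Gamma, and Theta — a synapomorphy uniting that clade.
petiole constricted (derived state '1') is unique to Delta (autapomorphy; uninformative for grouping).
nictitating membrane: derived state '1' in Beta only — an autapomorphy, so it tells us nothing about relationships among taxa.
Only Alpha and Gamma show the derived state '1' for leaf margin serrate, supporting them as a clade.
wing venation reduced (state '1') occurs in Beta and Gamma but conflicts with the nesting implied by the other characters — most parsimoniously interpreted as homoplasy.
cranial crest (derived state '0') is shared by Alpha, Eta, Gamma, and Theta — a synapomorphy uniting that clade.
Only Alpha, Eta, and Gamma show the derived state '1' for spiracle pair III lost, supporting them as a clade.
Most parsimonious ingroup topology: ((Delta,((Eta,(Alpha,Gamma)),Theta)),Beta).
Alpha and Gamma form a cherry on this tree, so they are sister taxa.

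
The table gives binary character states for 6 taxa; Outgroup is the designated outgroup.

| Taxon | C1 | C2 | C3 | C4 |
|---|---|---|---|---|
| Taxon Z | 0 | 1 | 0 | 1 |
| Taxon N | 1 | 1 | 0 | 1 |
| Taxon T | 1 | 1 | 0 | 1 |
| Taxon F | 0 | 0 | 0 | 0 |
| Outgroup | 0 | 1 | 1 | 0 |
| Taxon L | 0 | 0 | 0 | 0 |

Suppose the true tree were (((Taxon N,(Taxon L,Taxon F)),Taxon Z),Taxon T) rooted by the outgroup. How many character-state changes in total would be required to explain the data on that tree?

6

Map each character onto (((Taxon N,(Taxon L,Taxon F)),Taxon Z),Taxon T) (rooted by Outgroup) and count the minimum state changes it requires (Fitch parsimony):
C1: 2; C2: 1; C3: 1; C4: 2.
Total tree length = 6.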